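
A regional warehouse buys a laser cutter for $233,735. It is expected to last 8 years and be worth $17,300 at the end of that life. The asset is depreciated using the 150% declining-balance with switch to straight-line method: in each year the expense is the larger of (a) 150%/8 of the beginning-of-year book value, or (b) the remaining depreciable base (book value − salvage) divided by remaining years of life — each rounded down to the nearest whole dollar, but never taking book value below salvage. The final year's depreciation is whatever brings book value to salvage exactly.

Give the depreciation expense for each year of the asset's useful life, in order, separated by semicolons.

Depreciable base = $233,735 − $17,300 = $216,435.
Year 1: DB = ⌊$233,735 × 150%/8⌋ = $43,825; SL = ⌊$216,435/8⌋ = $27,054 → take DB $43,825. Book value $189,910.
Year 2: DB = ⌊$189,910 × 150%/8⌋ = $35,608; SL = ⌊$172,610/7⌋ = $24,658 → take DB $35,608. Book value $154,302.
Year 3: DB = ⌊$154,302 × 150%/8⌋ = $28,931; SL = ⌊$137,002/6⌋ = $22,833 → take DB $28,931. Book value $125,371.
Year 4: DB = ⌊$125,371 × 150%/8⌋ = $23,507; SL = ⌊$108,071/5⌋ = $21,614 → take DB $23,507. Book value $101,864.
Year 5: DB = ⌊$101,864 × 150%/8⌋ = $19,099; SL = ⌊$84,564/4⌋ = $21,141 → take SL $21,141. Book value $80,723.
Year 6: DB = ⌊$80,723 × 150%/8⌋ = $15,135; SL = ⌊$63,423/3⌋ = $21,141 → take SL $21,141. Book value $59,582.
Year 7: DB = ⌊$59,582 × 150%/8⌋ = $11,171; SL = ⌊$42,282/2⌋ = $21,141 → take SL $21,141. Book value $38,441.
Year 8 (final): $38,441 − $17,300 = $21,141. Book value $17,300.

$43,825; $35,608; $28,931; $23,507; $21,141; $21,141; $21,141; $21,141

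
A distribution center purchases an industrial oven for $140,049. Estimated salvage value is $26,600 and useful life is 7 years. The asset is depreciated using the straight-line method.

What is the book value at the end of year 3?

Depreciable base = $140,049 − $26,600 = $113,449.
Annual expense = $113,449 / 7 = $16,207.
End of year 1: book value $123,842.
End of year 2: book value $107,635.
End of year 3: book value $91,428.

$91,428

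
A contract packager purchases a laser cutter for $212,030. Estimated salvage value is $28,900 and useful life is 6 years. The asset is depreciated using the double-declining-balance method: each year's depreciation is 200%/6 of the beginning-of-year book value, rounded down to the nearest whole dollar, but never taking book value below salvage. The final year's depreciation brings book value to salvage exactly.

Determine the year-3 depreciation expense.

$31,412

Depreciable base = $212,030 − $28,900 = $183,130.
Year 1: ⌊$212,030 × 200%/6⌋ = $70,676. Book value $141,354.
Year 2: ⌊$141,354 × 200%/6⌋ = $47,118. Book value $94,236.
Year 3: ⌊$94,236 × 200%/6⌋ = $31,412. Book value $62,824.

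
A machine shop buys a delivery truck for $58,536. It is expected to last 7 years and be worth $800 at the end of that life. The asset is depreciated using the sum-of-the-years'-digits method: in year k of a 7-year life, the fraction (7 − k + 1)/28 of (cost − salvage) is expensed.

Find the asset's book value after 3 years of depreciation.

$21,420

Depreciable base = $58,536 − $800 = $57,736.
Sum of the years' digits = 7+6+5+4+3+2+1 = 28.
Year 1: $57,736 × 7/28 = $14,434. Book value $44,102.
Year 2: $57,736 × 6/28 = $12,372. Book value $31,730.
Year 3: $57,736 × 5/28 = $10,310. Book value $21,420.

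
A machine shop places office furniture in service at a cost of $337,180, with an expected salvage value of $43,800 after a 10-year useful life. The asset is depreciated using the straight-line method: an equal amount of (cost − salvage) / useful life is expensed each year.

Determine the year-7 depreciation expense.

$29,338

Depreciable base = $337,180 − $43,800 = $293,380.
Annual expense = $293,380 / 10 = $29,338.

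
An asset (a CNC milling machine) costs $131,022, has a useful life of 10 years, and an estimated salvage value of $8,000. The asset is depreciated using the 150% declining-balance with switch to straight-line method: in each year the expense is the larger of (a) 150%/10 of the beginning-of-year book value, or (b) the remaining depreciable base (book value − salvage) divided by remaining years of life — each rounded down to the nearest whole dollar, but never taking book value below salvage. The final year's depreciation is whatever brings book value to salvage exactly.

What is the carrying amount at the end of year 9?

Depreciable base = $131,022 − $8,000 = $123,022.
Year 1: DB = ⌊$131,022 × 150%/10⌋ = $19,653; SL = ⌊$123,022/10⌋ = $12,302 → take DB $19,653. Book value $111,369.
Year 2: DB = ⌊$111,369 × 150%/10⌋ = $16,705; SL = ⌊$103,369/9⌋ = $11,485 → take DB $16,705. Book value $94,664.
Year 3: DB = ⌊$94,664 × 150%/10⌋ = $14,199; SL = ⌊$86,664/8⌋ = $10,833 → take DB $14,199. Book value $80,465.
Year 4: DB = ⌊$80,465 × 150%/10⌋ = $12,069; SL = ⌊$72,465/7⌋ = $10,352 → take DB $12,069. Book value $68,396.
Year 5: DB = ⌊$68,396 × 150%/10⌋ = $10,259; SL = ⌊$60,396/6⌋ = $10,066 → take DB $10,259. Book value $58,137.
Year 6: DB = ⌊$58,137 × 150%/10⌋ = $8,720; SL = ⌊$50,137/5⌋ = $10,027 → take SL $10,027. Book value $48,110.
Year 7: DB = ⌊$48,110 × 150%/10⌋ = $7,216; SL = ⌊$40,110/4⌋ = $10,027 → take SL $10,027. Book value $38,083.
Year 8: DB = ⌊$38,083 × 150%/10⌋ = $5,712; SL = ⌊$30,083/3⌋ = $10,027 → take SL $10,027. Book value $28,056.
Year 9: DB = ⌊$28,056 × 150%/10⌋ = $4,208; SL = ⌊$20,056/2⌋ = $10,028 → take SL $10,028. Book value $18,028.

$18,028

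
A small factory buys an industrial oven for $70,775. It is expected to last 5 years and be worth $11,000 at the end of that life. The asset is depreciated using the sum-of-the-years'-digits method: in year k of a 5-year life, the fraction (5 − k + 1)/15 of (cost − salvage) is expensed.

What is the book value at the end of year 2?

$34,910

Depreciable base = $70,775 − $11,000 = $59,775.
Sum of the years' digits = 5+4+3+2+1 = 15.
Year 1: $59,775 × 5/15 = $19,925. Book value $50,850.
Year 2: $59,775 × 4/15 = $15,940. Book value $34,910.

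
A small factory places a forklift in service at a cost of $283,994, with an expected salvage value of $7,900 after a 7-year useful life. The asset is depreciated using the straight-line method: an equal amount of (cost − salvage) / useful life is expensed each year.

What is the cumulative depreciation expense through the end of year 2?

$78,884

Depreciable base = $283,994 − $7,900 = $276,094.
Annual expense = $276,094 / 7 = $39,442.
End of year 1: book value $244,552.
End of year 2: book value $205,110.
Accumulated through year 2 = $283,994 − $205,110 = $78,884.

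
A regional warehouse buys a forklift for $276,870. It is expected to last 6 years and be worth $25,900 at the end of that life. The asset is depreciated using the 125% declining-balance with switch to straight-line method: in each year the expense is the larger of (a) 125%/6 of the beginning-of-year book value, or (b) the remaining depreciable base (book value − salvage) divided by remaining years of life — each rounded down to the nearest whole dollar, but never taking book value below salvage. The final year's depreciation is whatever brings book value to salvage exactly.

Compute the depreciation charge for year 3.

$36,906

Depreciable base = $276,870 − $25,900 = $250,970.
Year 1: DB = ⌊$276,870 × 125%/6⌋ = $57,681; SL = ⌊$250,970/6⌋ = $41,828 → take DB $57,681. Book value $219,189.
Year 2: DB = ⌊$219,189 × 125%/6⌋ = $45,664; SL = ⌊$193,289/5⌋ = $38,657 → take DB $45,664. Book value $173,525.
Year 3: DB = ⌊$173,525 × 125%/6⌋ = $36,151; SL = ⌊$147,625/4⌋ = $36,906 → take SL $36,906. Book value $136,619.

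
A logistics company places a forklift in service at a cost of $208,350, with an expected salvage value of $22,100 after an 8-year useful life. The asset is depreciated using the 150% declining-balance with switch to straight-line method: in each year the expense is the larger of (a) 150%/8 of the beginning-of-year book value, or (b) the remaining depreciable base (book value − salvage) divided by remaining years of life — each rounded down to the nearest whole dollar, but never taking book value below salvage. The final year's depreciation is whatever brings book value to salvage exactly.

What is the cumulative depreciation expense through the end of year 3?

$96,594

Depreciable base = $208,350 − $22,100 = $186,250.
Year 1: DB = ⌊$208,350 × 150%/8⌋ = $39,065; SL = ⌊$186,250/8⌋ = $23,281 → take DB $39,065. Book value $169,285.
Year 2: DB = ⌊$169,285 × 150%/8⌋ = $31,740; SL = ⌊$147,185/7⌋ = $21,026 → take DB $31,740. Book value $137,545.
Year 3: DB = ⌊$137,545 × 150%/8⌋ = $25,789; SL = ⌊$115,445/6⌋ = $19,240 → take DB $25,789. Book value $111,756.
Accumulated through year 3 = $208,350 − $111,756 = $96,594.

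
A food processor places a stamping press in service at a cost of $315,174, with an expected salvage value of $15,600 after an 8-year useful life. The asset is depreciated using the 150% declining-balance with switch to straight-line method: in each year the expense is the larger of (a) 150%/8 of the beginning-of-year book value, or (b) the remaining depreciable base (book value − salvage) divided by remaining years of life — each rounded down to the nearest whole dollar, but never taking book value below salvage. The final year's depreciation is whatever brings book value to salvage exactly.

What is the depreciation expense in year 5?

$30,439

Depreciable base = $315,174 − $15,600 = $299,574.
Year 1: DB = ⌊$315,174 × 150%/8⌋ = $59,095; SL = ⌊$299,574/8⌋ = $37,446 → take DB $59,095. Book value $256,079.
Year 2: DB = ⌊$256,079 × 150%/8⌋ = $48,014; SL = ⌊$240,479/7⌋ = $34,354 → take DB $48,014. Book value $208,065.
Year 3: DB = ⌊$208,065 × 150%/8⌋ = $39,012; SL = ⌊$192,465/6⌋ = $32,077 → take DB $39,012. Book value $169,053.
Year 4: DB = ⌊$169,053 × 150%/8⌋ = $31,697; SL = ⌊$153,453/5⌋ = $30,690 → take DB $31,697. Book value $137,356.
Year 5: DB = ⌊$137,356 × 150%/8⌋ = $25,754; SL = ⌊$121,756/4⌋ = $30,439 → take SL $30,439. Book value $106,917.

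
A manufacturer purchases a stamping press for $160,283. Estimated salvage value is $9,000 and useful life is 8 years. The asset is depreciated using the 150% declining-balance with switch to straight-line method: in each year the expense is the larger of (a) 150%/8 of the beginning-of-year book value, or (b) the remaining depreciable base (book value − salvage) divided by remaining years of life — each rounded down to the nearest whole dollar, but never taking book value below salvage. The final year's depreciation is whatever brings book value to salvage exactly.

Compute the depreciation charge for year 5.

Depreciable base = $160,283 − $9,000 = $151,283.
Year 1: DB = ⌊$160,283 × 150%/8⌋ = $30,053; SL = ⌊$151,283/8⌋ = $18,910 → take DB $30,053. Book value $130,230.
Year 2: DB = ⌊$130,230 × 150%/8⌋ = $24,418; SL = ⌊$121,230/7⌋ = $17,318 → take DB $24,418. Book value $105,812.
Year 3: DB = ⌊$105,812 × 150%/8⌋ = $19,839; SL = ⌊$96,812/6⌋ = $16,135 → take DB $19,839. Book value $85,973.
Year 4: DB = ⌊$85,973 × 150%/8⌋ = $16,119; SL = ⌊$76,973/5⌋ = $15,394 → take DB $16,119. Book value $69,854.
Year 5: DB = ⌊$69,854 × 150%/8⌋ = $13,097; SL = ⌊$60,854/4⌋ = $15,213 → take SL $15,213. Book value $54,641.

$15,213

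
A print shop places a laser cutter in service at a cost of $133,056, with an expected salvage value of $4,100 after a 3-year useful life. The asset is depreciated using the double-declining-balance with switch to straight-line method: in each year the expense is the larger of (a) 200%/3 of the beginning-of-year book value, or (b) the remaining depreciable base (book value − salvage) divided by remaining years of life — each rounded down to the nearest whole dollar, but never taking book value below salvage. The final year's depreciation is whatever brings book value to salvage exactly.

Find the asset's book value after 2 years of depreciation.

Depreciable base = $133,056 − $4,100 = $128,956.
Year 1: DB = ⌊$133,056 × 200%/3⌋ = $88,704; SL = ⌊$128,956/3⌋ = $42,985 → take DB $88,704. Book value $44,352.
Year 2: DB = ⌊$44,352 × 200%/3⌋ = $29,568; SL = ⌊$40,252/2⌋ = $20,126 → take DB $29,568. Book value $14,784.

$14,784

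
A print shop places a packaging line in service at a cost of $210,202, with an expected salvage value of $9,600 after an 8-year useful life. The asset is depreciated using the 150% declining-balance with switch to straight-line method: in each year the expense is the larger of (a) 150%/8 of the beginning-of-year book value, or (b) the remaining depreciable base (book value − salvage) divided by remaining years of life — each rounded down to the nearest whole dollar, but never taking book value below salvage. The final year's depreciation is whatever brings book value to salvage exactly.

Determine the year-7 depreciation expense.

Depreciable base = $210,202 − $9,600 = $200,602.
Year 1: DB = ⌊$210,202 × 150%/8⌋ = $39,412; SL = ⌊$200,602/8⌋ = $25,075 → take DB $39,412. Book value $170,790.
Year 2: DB = ⌊$170,790 × 150%/8⌋ = $32,023; SL = ⌊$161,190/7⌋ = $23,027 → take DB $32,023. Book value $138,767.
Year 3: DB = ⌊$138,767 × 150%/8⌋ = $26,018; SL = ⌊$129,167/6⌋ = $21,527 → take DB $26,018. Book value $112,749.
Year 4: DB = ⌊$112,749 × 150%/8⌋ = $21,140; SL = ⌊$103,149/5⌋ = $20,629 → take DB $21,140. Book value $91,609.
Year 5: DB = ⌊$91,609 × 150%/8⌋ = $17,176; SL = ⌊$82,009/4⌋ = $20,502 → take SL $20,502. Book value $71,107.
Year 6: DB = ⌊$71,107 × 150%/8⌋ = $13,332; SL = ⌊$61,507/3⌋ = $20,502 → take SL $20,502. Book value $50,605.
Year 7: DB = ⌊$50,605 × 150%/8⌋ = $9,488; SL = ⌊$41,005/2⌋ = $20,502 → take SL $20,502. Book value $30,103.

$20,502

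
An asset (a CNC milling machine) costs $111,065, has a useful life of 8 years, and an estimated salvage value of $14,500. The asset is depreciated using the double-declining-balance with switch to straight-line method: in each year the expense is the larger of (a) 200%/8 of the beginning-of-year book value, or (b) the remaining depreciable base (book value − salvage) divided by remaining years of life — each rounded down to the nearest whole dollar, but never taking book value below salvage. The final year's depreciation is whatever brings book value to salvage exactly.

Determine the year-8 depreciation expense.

Depreciable base = $111,065 − $14,500 = $96,565.
Year 1: DB = ⌊$111,065 × 200%/8⌋ = $27,766; SL = ⌊$96,565/8⌋ = $12,070 → take DB $27,766. Book value $83,299.
Year 2: DB = ⌊$83,299 × 200%/8⌋ = $20,824; SL = ⌊$68,799/7⌋ = $9,828 → take DB $20,824. Book value $62,475.
Year 3: DB = ⌊$62,475 × 200%/8⌋ = $15,618; SL = ⌊$47,975/6⌋ = $7,995 → take DB $15,618. Book value $46,857.
Year 4: DB = ⌊$46,857 × 200%/8⌋ = $11,714; SL = ⌊$32,357/5⌋ = $6,471 → take DB $11,714. Book value $35,143.
Year 5: DB = ⌊$35,143 × 200%/8⌋ = $8,785; SL = ⌊$20,643/4⌋ = $5,160 → take DB $8,785. Book value $26,358.
Year 6: DB = ⌊$26,358 × 200%/8⌋ = $6,589; SL = ⌊$11,858/3⌋ = $3,952 → take DB $6,589. Book value $19,769.
Year 7: DB = ⌊$19,769 × 200%/8⌋ = $4,942; SL = ⌊$5,269/2⌋ = $2,634 → take DB $4,942. Book value $14,827.
Year 8 (final): $14,827 − $14,500 = $327. Book value $14,500.

$327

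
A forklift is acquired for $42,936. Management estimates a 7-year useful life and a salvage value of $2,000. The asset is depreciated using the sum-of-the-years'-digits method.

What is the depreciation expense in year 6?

$2,924

Depreciable base = $42,936 − $2,000 = $40,936.
Sum of the years' digits = 7+6+5+4+3+2+1 = 28.
Year 1: $40,936 × 7/28 = $10,234. Book value $32,702.
Year 2: $40,936 × 6/28 = $8,772. Book value $23,930.
Year 3: $40,936 × 5/28 = $7,310. Book value $16,620.
Year 4: $40,936 × 4/28 = $5,848. Book value $10,772.
Year 5: $40,936 × 3/28 = $4,386. Book value $6,386.
Year 6: $40,936 × 2/28 = $2,924. Book value $3,462.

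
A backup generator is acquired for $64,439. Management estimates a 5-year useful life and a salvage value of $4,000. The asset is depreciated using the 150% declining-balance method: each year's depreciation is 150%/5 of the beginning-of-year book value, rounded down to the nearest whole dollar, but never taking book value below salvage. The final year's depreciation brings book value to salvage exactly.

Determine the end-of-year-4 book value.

$15,473

Depreciable base = $64,439 − $4,000 = $60,439.
Year 1: ⌊$64,439 × 150%/5⌋ = $19,331. Book value $45,108.
Year 2: ⌊$45,108 × 150%/5⌋ = $13,532. Book value $31,576.
Year 3: ⌊$31,576 × 150%/5⌋ = $9,472. Book value $22,104.
Year 4: ⌊$22,104 × 150%/5⌋ = $6,631. Book value $15,473.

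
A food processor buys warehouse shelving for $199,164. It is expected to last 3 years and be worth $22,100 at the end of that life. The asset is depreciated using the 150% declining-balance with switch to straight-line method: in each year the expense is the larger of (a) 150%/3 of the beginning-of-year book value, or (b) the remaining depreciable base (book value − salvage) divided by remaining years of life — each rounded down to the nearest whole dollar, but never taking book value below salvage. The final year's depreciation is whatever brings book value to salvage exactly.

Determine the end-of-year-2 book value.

Depreciable base = $199,164 − $22,100 = $177,064.
Year 1: DB = ⌊$199,164 × 150%/3⌋ = $99,582; SL = ⌊$177,064/3⌋ = $59,021 → take DB $99,582. Book value $99,582.
Year 2: DB = ⌊$99,582 × 150%/3⌋ = $49,791; SL = ⌊$77,482/2⌋ = $38,741 → take DB $49,791. Book value $49,791.

$49,791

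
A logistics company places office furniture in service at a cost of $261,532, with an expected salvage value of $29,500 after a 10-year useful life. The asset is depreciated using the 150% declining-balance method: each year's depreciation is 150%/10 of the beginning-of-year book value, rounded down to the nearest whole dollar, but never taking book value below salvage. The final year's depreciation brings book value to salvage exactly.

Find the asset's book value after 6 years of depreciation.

$98,639

Depreciable base = $261,532 − $29,500 = $232,032.
Year 1: ⌊$261,532 × 150%/10⌋ = $39,229. Book value $222,303.
Year 2: ⌊$222,303 × 150%/10⌋ = $33,345. Book value $188,958.
Year 3: ⌊$188,958 × 150%/10⌋ = $28,343. Book value $160,615.
Year 4: ⌊$160,615 × 150%/10⌋ = $24,092. Book value $136,523.
Year 5: ⌊$136,523 × 150%/10⌋ = $20,478. Book value $116,045.
Year 6: ⌊$116,045 × 150%/10⌋ = $17,406. Book value $98,639.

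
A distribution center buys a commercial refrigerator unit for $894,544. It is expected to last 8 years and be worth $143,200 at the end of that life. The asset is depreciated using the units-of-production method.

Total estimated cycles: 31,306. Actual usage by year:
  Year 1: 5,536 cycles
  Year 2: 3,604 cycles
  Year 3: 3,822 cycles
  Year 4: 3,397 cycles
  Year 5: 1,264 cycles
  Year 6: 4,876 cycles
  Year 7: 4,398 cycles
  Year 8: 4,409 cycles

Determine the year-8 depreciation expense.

$105,816

Depreciable base = $894,544 − $143,200 = $751,344.
Rate = $751,344 / 31,306 cycles = $24 per cycle.
Year 1: 5,536 × $24 = $132,864. Book value $761,680.
Year 2: 3,604 × $24 = $86,496. Book value $675,184.
Year 3: 3,822 × $24 = $91,728. Book value $583,456.
Year 4: 3,397 × $24 = $81,528. Book value $501,928.
Year 5: 1,264 × $24 = $30,336. Book value $471,592.
Year 6: 4,876 × $24 = $117,024. Book value $354,568.
Year 7: 4,398 × $24 = $105,552. Book value $249,016.
Year 8: 4,409 × $24 = $105,816. Book value $143,200.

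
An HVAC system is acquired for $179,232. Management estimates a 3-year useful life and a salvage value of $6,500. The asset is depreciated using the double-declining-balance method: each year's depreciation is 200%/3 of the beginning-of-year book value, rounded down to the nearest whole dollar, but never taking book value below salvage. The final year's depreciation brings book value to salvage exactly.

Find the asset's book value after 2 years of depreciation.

Depreciable base = $179,232 − $6,500 = $172,732.
Year 1: ⌊$179,232 × 200%/3⌋ = $119,488. Book value $59,744.
Year 2: ⌊$59,744 × 200%/3⌋ = $39,829. Book value $19,915.

$19,915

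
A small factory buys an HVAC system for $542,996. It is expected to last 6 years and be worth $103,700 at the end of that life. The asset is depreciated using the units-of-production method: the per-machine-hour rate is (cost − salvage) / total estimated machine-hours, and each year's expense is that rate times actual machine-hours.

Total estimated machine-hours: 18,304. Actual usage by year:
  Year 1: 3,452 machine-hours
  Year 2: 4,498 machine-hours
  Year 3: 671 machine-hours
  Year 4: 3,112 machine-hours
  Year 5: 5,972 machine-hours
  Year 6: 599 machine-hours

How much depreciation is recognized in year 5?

Depreciable base = $542,996 − $103,700 = $439,296.
Rate = $439,296 / 18,304 machine-hours = $24 per machine-hour.
Year 1: 3,452 × $24 = $82,848. Book value $460,148.
Year 2: 4,498 × $24 = $107,952. Book value $352,196.
Year 3: 671 × $24 = $16,104. Book value $336,092.
Year 4: 3,112 × $24 = $74,688. Book value $261,404.
Year 5: 5,972 × $24 = $143,328. Book value $118,076.

$143,328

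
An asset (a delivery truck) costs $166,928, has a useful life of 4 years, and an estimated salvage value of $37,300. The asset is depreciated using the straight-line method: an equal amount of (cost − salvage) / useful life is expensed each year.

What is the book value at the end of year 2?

Depreciable base = $166,928 − $37,300 = $129,628.
Annual expense = $129,628 / 4 = $32,407.
End of year 1: book value $134,521.
End of year 2: book value $102,114.

$102,114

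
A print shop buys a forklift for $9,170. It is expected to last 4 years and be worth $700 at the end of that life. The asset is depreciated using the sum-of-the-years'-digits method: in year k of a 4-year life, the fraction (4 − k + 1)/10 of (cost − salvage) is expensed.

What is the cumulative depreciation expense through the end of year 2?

Depreciable base = $9,170 − $700 = $8,470.
Sum of the years' digits = 4+3+2+1 = 10.
Year 1: $8,470 × 4/10 = $3,388. Book value $5,782.
Year 2: $8,470 × 3/10 = $2,541. Book value $3,241.
Accumulated through year 2 = $9,170 − $3,241 = $5,929.

$5,929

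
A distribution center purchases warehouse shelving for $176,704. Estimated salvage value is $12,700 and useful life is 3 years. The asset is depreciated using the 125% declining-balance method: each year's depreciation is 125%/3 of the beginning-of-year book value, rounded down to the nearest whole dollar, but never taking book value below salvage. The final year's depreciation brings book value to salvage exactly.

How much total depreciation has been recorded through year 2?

Depreciable base = $176,704 − $12,700 = $164,004.
Year 1: ⌊$176,704 × 125%/3⌋ = $73,626. Book value $103,078.
Year 2: ⌊$103,078 × 125%/3⌋ = $42,949. Book value $60,129.
Accumulated through year 2 = $176,704 − $60,129 = $116,575.

$116,575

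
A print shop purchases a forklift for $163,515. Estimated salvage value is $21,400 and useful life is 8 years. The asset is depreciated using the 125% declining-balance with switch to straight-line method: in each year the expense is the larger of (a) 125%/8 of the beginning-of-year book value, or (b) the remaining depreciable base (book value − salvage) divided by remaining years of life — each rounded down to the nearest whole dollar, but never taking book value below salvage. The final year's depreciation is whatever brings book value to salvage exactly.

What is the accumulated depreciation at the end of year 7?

Depreciable base = $163,515 − $21,400 = $142,115.
Year 1: DB = ⌊$163,515 × 125%/8⌋ = $25,549; SL = ⌊$142,115/8⌋ = $17,764 → take DB $25,549. Book value $137,966.
Year 2: DB = ⌊$137,966 × 125%/8⌋ = $21,557; SL = ⌊$116,566/7⌋ = $16,652 → take DB $21,557. Book value $116,409.
Year 3: DB = ⌊$116,409 × 125%/8⌋ = $18,188; SL = ⌊$95,009/6⌋ = $15,834 → take DB $18,188. Book value $98,221.
Year 4: DB = ⌊$98,221 × 125%/8⌋ = $15,347; SL = ⌊$76,821/5⌋ = $15,364 → take SL $15,364. Book value $82,857.
Year 5: DB = ⌊$82,857 × 125%/8⌋ = $12,946; SL = ⌊$61,457/4⌋ = $15,364 → take SL $15,364. Book value $67,493.
Year 6: DB = ⌊$67,493 × 125%/8⌋ = $10,545; SL = ⌊$46,093/3⌋ = $15,364 → take SL $15,364. Book value $52,129.
Year 7: DB = ⌊$52,129 × 125%/8⌋ = $8,145; SL = ⌊$30,729/2⌋ = $15,364 → take SL $15,364. Book value $36,765.
Accumulated through year 7 = $163,515 − $36,765 = $126,750.

$126,750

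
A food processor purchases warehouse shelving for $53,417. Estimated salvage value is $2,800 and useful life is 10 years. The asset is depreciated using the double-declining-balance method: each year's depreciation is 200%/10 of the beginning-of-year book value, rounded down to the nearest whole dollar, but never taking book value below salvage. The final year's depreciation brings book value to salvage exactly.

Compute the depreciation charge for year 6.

$3,501

Depreciable base = $53,417 − $2,800 = $50,617.
Year 1: ⌊$53,417 × 200%/10⌋ = $10,683. Book value $42,734.
Year 2: ⌊$42,734 × 200%/10⌋ = $8,546. Book value $34,188.
Year 3: ⌊$34,188 × 200%/10⌋ = $6,837. Book value $27,351.
Year 4: ⌊$27,351 × 200%/10⌋ = $5,470. Book value $21,881.
Year 5: ⌊$21,881 × 200%/10⌋ = $4,376. Book value $17,505.
Year 6: ⌊$17,505 × 200%/10⌋ = $3,501. Book value $14,004.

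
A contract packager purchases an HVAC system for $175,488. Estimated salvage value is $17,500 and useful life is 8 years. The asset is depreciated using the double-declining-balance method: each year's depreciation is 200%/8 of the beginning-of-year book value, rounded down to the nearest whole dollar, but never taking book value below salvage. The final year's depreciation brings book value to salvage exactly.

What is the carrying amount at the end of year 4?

Depreciable base = $175,488 − $17,500 = $157,988.
Year 1: ⌊$175,488 × 200%/8⌋ = $43,872. Book value $131,616.
Year 2: ⌊$131,616 × 200%/8⌋ = $32,904. Book value $98,712.
Year 3: ⌊$98,712 × 200%/8⌋ = $24,678. Book value $74,034.
Year 4: ⌊$74,034 × 200%/8⌋ = $18,508. Book value $55,526.

$55,526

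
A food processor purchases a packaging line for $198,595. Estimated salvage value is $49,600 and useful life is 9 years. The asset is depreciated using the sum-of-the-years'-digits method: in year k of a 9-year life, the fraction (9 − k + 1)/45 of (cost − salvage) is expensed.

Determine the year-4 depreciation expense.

Depreciable base = $198,595 − $49,600 = $148,995.
Sum of the years' digits = 9+8+7+6+5+4+3+2+1 = 45.
Year 1: $148,995 × 9/45 = $29,799. Book value $168,796.
Year 2: $148,995 × 8/45 = $26,488. Book value $142,308.
Year 3: $148,995 × 7/45 = $23,177. Book value $119,131.
Year 4: $148,995 × 6/45 = $19,866. Book value $99,265.

$19,866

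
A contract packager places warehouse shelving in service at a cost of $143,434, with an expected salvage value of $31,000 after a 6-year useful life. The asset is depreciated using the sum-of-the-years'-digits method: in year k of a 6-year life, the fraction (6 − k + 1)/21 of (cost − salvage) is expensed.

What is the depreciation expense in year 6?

Depreciable base = $143,434 − $31,000 = $112,434.
Sum of the years' digits = 6+5+4+3+2+1 = 21.
Year 1: $112,434 × 6/21 = $32,124. Book value $111,310.
Year 2: $112,434 × 5/21 = $26,770. Book value $84,540.
Year 3: $112,434 × 4/21 = $21,416. Book value $63,124.
Year 4: $112,434 × 3/21 = $16,062. Book value $47,062.
Year 5: $112,434 × 2/21 = $10,708. Book value $36,354.
Year 6: $112,434 × 1/21 = $5,354. Book value $31,000.

$5,354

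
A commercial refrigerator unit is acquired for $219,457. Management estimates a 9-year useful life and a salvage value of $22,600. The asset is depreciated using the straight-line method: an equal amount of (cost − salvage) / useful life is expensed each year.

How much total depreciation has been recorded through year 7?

$153,111

Depreciable base = $219,457 − $22,600 = $196,857.
Annual expense = $196,857 / 9 = $21,873.
End of year 1: book value $197,584.
End of year 2: book value $175,711.
End of year 3: book value $153,838.
End of year 4: book value $131,965.
End of year 5: book value $110,092.
End of year 6: book value $88,219.
End of year 7: book value $66,346.
Accumulated through year 7 = $219,457 − $66,346 = $153,111.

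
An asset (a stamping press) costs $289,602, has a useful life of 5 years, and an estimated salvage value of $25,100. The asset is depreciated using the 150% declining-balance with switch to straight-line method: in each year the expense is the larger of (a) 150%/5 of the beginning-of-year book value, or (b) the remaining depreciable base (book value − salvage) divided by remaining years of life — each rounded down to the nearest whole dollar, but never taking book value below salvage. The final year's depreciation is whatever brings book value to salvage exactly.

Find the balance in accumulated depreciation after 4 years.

Depreciable base = $289,602 − $25,100 = $264,502.
Year 1: DB = ⌊$289,602 × 150%/5⌋ = $86,880; SL = ⌊$264,502/5⌋ = $52,900 → take DB $86,880. Book value $202,722.
Year 2: DB = ⌊$202,722 × 150%/5⌋ = $60,816; SL = ⌊$177,622/4⌋ = $44,405 → take DB $60,816. Book value $141,906.
Year 3: DB = ⌊$141,906 × 150%/5⌋ = $42,571; SL = ⌊$116,806/3⌋ = $38,935 → take DB $42,571. Book value $99,335.
Year 4: DB = ⌊$99,335 × 150%/5⌋ = $29,800; SL = ⌊$74,235/2⌋ = $37,117 → take SL $37,117. Book value $62,218.
Accumulated through year 4 = $289,602 − $62,218 = $227,384.

$227,384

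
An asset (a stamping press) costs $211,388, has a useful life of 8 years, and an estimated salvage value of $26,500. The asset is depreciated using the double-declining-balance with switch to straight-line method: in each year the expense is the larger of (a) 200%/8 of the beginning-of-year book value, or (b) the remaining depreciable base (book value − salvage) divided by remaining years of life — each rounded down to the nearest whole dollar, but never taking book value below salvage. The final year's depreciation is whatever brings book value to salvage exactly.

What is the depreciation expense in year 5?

$16,721

Depreciable base = $211,388 − $26,500 = $184,888.
Year 1: DB = ⌊$211,388 × 200%/8⌋ = $52,847; SL = ⌊$184,888/8⌋ = $23,111 → take DB $52,847. Book value $158,541.
Year 2: DB = ⌊$158,541 × 200%/8⌋ = $39,635; SL = ⌊$132,041/7⌋ = $18,863 → take DB $39,635. Book value $118,906.
Year 3: DB = ⌊$118,906 × 200%/8⌋ = $29,726; SL = ⌊$92,406/6⌋ = $15,401 → take DB $29,726. Book value $89,180.
Year 4: DB = ⌊$89,180 × 200%/8⌋ = $22,295; SL = ⌊$62,680/5⌋ = $12,536 → take DB $22,295. Book value $66,885.
Year 5: DB = ⌊$66,885 × 200%/8⌋ = $16,721; SL = ⌊$40,385/4⌋ = $10,096 → take DB $16,721. Book value $50,164.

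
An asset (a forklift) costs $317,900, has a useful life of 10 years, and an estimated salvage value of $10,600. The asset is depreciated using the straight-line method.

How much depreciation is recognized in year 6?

$30,730

Depreciable base = $317,900 − $10,600 = $307,300.
Annual expense = $307,300 / 10 = $30,730.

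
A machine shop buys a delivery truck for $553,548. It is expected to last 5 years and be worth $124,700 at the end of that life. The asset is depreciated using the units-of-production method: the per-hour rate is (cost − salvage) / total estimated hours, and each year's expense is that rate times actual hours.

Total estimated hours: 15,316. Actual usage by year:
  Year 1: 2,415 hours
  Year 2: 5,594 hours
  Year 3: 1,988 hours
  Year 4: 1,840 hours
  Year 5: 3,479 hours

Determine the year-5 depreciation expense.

Depreciable base = $553,548 − $124,700 = $428,848.
Rate = $428,848 / 15,316 hours = $28 per hour.
Year 1: 2,415 × $28 = $67,620. Book value $485,928.
Year 2: 5,594 × $28 = $156,632. Book value $329,296.
Year 3: 1,988 × $28 = $55,664. Book value $273,632.
Year 4: 1,840 × $28 = $51,520. Book value $222,112.
Year 5: 3,479 × $28 = $97,412. Book value $124,700.

$97,412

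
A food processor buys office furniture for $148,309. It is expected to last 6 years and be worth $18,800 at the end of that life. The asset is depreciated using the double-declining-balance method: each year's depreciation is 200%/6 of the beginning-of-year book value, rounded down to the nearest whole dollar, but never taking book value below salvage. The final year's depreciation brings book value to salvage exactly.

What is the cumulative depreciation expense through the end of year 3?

$104,365

Depreciable base = $148,309 − $18,800 = $129,509.
Year 1: ⌊$148,309 × 200%/6⌋ = $49,436. Book value $98,873.
Year 2: ⌊$98,873 × 200%/6⌋ = $32,957. Book value $65,916.
Year 3: ⌊$65,916 × 200%/6⌋ = $21,972. Book value $43,944.
Accumulated through year 3 = $148,309 − $43,944 = $104,365.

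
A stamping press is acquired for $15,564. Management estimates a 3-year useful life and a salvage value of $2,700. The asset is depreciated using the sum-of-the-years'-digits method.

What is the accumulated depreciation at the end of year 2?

$10,720

Depreciable base = $15,564 − $2,700 = $12,864.
Sum of the years' digits = 3+2+1 = 6.
Year 1: $12,864 × 3/6 = $6,432. Book value $9,132.
Year 2: $12,864 × 2/6 = $4,288. Book value $4,844.
Accumulated through year 2 = $15,564 − $4,844 = $10,720.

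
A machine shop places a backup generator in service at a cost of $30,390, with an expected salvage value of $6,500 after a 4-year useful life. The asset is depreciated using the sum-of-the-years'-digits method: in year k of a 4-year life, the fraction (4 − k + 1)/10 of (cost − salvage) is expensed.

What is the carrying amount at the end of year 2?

Depreciable base = $30,390 − $6,500 = $23,890.
Sum of the years' digits = 4+3+2+1 = 10.
Year 1: $23,890 × 4/10 = $9,556. Book value $20,834.
Year 2: $23,890 × 3/10 = $7,167. Book value $13,667.

$13,667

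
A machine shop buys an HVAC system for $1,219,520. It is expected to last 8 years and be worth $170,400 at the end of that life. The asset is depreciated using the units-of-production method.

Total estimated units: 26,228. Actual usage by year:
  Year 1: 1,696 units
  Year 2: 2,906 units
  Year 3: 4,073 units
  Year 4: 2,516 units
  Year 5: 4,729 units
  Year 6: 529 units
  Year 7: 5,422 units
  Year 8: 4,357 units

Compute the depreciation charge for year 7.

Depreciable base = $1,219,520 − $170,400 = $1,049,120.
Rate = $1,049,120 / 26,228 units = $40 per unit.
Year 1: 1,696 × $40 = $67,840. Book value $1,151,680.
Year 2: 2,906 × $40 = $116,240. Book value $1,035,440.
Year 3: 4,073 × $40 = $162,920. Book value $872,520.
Year 4: 2,516 × $40 = $100,640. Book value $771,880.
Year 5: 4,729 × $40 = $189,160. Book value $582,720.
Year 6: 529 × $40 = $21,160. Book value $561,560.
Year 7: 5,422 × $40 = $216,880. Book value $344,680.

$216,880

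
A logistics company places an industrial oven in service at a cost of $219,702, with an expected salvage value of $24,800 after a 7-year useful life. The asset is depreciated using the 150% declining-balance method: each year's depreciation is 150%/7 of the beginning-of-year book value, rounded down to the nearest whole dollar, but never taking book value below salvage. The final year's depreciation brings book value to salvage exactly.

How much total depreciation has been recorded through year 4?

$135,969

Depreciable base = $219,702 − $24,800 = $194,902.
Year 1: ⌊$219,702 × 150%/7⌋ = $47,079. Book value $172,623.
Year 2: ⌊$172,623 × 150%/7⌋ = $36,990. Book value $135,633.
Year 3: ⌊$135,633 × 150%/7⌋ = $29,064. Book value $106,569.
Year 4: ⌊$106,569 × 150%/7⌋ = $22,836. Book value $83,733.
Accumulated through year 4 = $219,702 − $83,733 = $135,969.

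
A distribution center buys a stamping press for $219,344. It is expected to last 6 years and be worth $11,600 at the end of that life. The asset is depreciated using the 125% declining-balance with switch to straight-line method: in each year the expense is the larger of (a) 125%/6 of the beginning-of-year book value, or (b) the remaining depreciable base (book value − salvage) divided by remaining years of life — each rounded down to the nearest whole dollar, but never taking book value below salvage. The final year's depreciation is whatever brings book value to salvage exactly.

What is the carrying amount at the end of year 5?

$43,068

Depreciable base = $219,344 − $11,600 = $207,744.
Year 1: DB = ⌊$219,344 × 125%/6⌋ = $45,696; SL = ⌊$207,744/6⌋ = $34,624 → take DB $45,696. Book value $173,648.
Year 2: DB = ⌊$173,648 × 125%/6⌋ = $36,176; SL = ⌊$162,048/5⌋ = $32,409 → take DB $36,176. Book value $137,472.
Year 3: DB = ⌊$137,472 × 125%/6⌋ = $28,640; SL = ⌊$125,872/4⌋ = $31,468 → take SL $31,468. Book value $106,004.
Year 4: DB = ⌊$106,004 × 125%/6⌋ = $22,084; SL = ⌊$94,404/3⌋ = $31,468 → take SL $31,468. Book value $74,536.
Year 5: DB = ⌊$74,536 × 125%/6⌋ = $15,528; SL = ⌊$62,936/2⌋ = $31,468 → take SL $31,468. Book value $43,068.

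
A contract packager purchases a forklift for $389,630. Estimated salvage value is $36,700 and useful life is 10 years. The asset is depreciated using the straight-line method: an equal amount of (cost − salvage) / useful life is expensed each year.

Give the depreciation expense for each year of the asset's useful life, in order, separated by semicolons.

$35,293; $35,293; $35,293; $35,293; $35,293; $35,293; $35,293; $35,293; $35,293; $35,293

Depreciable base = $389,630 − $36,700 = $352,930.
Annual expense = $352,930 / 10 = $35,293.
End of year 1: book value $354,337.
End of year 2: book value $319,044.
End of year 3: book value $283,751.
End of year 4: book value $248,458.
End of year 5: book value $213,165.
End of year 6: book value $177,872.
End of year 7: book value $142,579.
End of year 8: book value $107,286.
End of year 9: book value $71,993.
End of year 10: book value $36,700.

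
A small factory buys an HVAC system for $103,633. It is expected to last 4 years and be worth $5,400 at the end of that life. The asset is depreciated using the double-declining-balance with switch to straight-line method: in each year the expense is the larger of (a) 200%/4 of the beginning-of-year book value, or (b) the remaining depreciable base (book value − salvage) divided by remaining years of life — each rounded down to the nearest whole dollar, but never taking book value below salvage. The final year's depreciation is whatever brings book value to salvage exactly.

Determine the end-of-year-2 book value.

$25,909

Depreciable base = $103,633 − $5,400 = $98,233.
Year 1: DB = ⌊$103,633 × 200%/4⌋ = $51,816; SL = ⌊$98,233/4⌋ = $24,558 → take DB $51,816. Book value $51,817.
Year 2: DB = ⌊$51,817 × 200%/4⌋ = $25,908; SL = ⌊$46,417/3⌋ = $15,472 → take DB $25,908. Book value $25,909.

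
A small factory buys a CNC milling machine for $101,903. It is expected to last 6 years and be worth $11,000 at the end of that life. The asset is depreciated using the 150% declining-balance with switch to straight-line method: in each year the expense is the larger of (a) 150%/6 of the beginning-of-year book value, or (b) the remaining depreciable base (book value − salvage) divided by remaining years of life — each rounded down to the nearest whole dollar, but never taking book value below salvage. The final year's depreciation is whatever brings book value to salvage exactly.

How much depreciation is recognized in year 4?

Depreciable base = $101,903 − $11,000 = $90,903.
Year 1: DB = ⌊$101,903 × 150%/6⌋ = $25,475; SL = ⌊$90,903/6⌋ = $15,150 → take DB $25,475. Book value $76,428.
Year 2: DB = ⌊$76,428 × 150%/6⌋ = $19,107; SL = ⌊$65,428/5⌋ = $13,085 → take DB $19,107. Book value $57,321.
Year 3: DB = ⌊$57,321 × 150%/6⌋ = $14,330; SL = ⌊$46,321/4⌋ = $11,580 → take DB $14,330. Book value $42,991.
Year 4: DB = ⌊$42,991 × 150%/6⌋ = $10,747; SL = ⌊$31,991/3⌋ = $10,663 → take DB $10,747. Book value $32,244.

$10,747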